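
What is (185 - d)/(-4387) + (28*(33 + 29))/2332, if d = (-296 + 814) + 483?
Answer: 2379686/2557621 ≈ 0.93043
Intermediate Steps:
d = 1001 (d = 518 + 483 = 1001)
(185 - d)/(-4387) + (28*(33 + 29))/2332 = (185 - 1*1001)/(-4387) + (28*(33 + 29))/2332 = (185 - 1001)*(-1/4387) + (28*62)*(1/2332) = -816*(-1/4387) + 1736*(1/2332) = 816/4387 + 434/583 = 2379686/2557621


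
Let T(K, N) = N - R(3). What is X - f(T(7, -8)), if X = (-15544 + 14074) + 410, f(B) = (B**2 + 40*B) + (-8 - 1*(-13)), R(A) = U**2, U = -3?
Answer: -674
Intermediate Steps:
R(A) = 9 (R(A) = (-3)**2 = 9)
T(K, N) = -9 + N (T(K, N) = N - 1*9 = N - 9 = -9 + N)
f(B) = 5 + B**2 + 40*B (f(B) = (B**2 + 40*B) + (-8 + 13) = (B**2 + 40*B) + 5 = 5 + B**2 + 40*B)
X = -1060 (X = -1470 + 410 = -1060)
X - f(T(7, -8)) = -1060 - (5 + (-9 - 8)**2 + 40*(-9 - 8)) = -1060 - (5 + (-17)**2 + 40*(-17)) = -1060 - (5 + 289 - 680) = -1060 - 1*(-386) = -1060 + 386 = -674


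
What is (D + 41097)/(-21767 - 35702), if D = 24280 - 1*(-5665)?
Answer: -71042/57469 ≈ -1.2362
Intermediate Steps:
D = 29945 (D = 24280 + 5665 = 29945)
(D + 41097)/(-21767 - 35702) = (29945 + 41097)/(-21767 - 35702) = 71042/(-57469) = 71042*(-1/57469) = -71042/57469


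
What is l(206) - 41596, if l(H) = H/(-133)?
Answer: -5532474/133 ≈ -41598.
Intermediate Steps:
l(H) = -H/133 (l(H) = H*(-1/133) = -H/133)
l(206) - 41596 = -1/133*206 - 41596 = -206/133 - 41596 = -5532474/133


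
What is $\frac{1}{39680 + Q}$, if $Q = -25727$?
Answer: $\frac{1}{13953} \approx 7.1669 \cdot 10^{-5}$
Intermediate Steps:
$\frac{1}{39680 + Q} = \frac{1}{39680 - 25727} = \frac{1}{13953}$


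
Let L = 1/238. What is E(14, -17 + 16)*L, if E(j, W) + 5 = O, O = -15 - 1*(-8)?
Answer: -6/119 ≈ -0.050420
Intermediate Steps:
L = 1/238 ≈ 0.0042017
O = -7 (O = -15 + 8 = -7)
E(j, W) = -12 (E(j, W) = -5 - 7 = -12)
E(14, -17 + 16)*L = -12*1/238 = -6/119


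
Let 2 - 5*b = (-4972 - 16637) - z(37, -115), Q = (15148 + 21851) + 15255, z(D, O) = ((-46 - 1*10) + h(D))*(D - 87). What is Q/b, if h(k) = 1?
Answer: 261270/24361 ≈ 10.725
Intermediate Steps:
z(D, O) = 4785 - 55*D (z(D, O) = ((-46 - 1*10) + 1)*(D - 87) = ((-46 - 10) + 1)*(-87 + D) = (-56 + 1)*(-87 + D) = -55*(-87 + D) = 4785 - 55*D)
Q = 52254 (Q = 36999 + 15255 = 52254)
b = 24361/5 (b = 2/5 - ((-4972 - 16637) - (4785 - 55*37))/5 = 2/5 - (-21609 - (4785 - 2035))/5 = 2/5 - (-21609 - 1*2750)/5 = 2/5 - (-21609 - 2750)/5 = 2/5 - 1/5*(-24359) = 2/5 + 24359/5 = 24361/5 ≈ 4872.2)
Q/b = 52254/(24361/5) = 52254*(5/24361) = 261270/24361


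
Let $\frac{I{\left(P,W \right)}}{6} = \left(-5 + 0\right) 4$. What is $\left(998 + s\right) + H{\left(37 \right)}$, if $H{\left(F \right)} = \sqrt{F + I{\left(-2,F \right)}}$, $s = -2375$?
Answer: $-1377 + i \sqrt{83} \approx -1377.0 + 9.1104 i$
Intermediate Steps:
$I{\left(P,W \right)} = -120$ ($I{\left(P,W \right)} = 6 \left(-5 + 0\right) 4 = 6 \left(\left(-5\right) 4\right) = 6 \left(-20\right) = -120$)
$H{\left(F \right)} = \sqrt{-120 + F}$ ($H{\left(F \right)} = \sqrt{F - 120} = \sqrt{-120 + F}$)
$\left(998 + s\right) + H{\left(37 \right)} = \left(998 - 2375\right) + \sqrt{-120 + 37} = -1377 + \sqrt{-83} = -1377 + i \sqrt{83}$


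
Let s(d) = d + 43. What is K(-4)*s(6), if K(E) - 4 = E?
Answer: 0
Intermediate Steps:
K(E) = 4 + E
s(d) = 43 + d
K(-4)*s(6) = (4 - 4)*(43 + 6) = 0*49 = 0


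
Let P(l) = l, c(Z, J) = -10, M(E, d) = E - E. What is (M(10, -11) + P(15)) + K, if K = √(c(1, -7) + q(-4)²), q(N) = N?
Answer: 15 + √6 ≈ 17.449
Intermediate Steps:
M(E, d) = 0
K = √6 (K = √(-10 + (-4)²) = √(-10 + 16) = √6 ≈ 2.4495)
(M(10, -11) + P(15)) + K = (0 + 15) + √6 = 15 + √6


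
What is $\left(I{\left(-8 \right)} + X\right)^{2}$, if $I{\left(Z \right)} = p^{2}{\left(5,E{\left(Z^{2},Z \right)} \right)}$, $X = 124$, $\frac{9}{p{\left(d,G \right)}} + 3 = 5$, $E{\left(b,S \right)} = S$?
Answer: $\frac{332929}{16} \approx 20808.0$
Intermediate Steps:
$p{\left(d,G \right)} = \frac{9}{2}$ ($p{\left(d,G \right)} = \frac{9}{-3 + 5} = \frac{9}{2}$)
$I{\left(Z \right)} = \frac{81}{4}$ ($I{\left(Z \right)} = \left(\frac{9}{2}\right)^{2} = \frac{81}{4}$)
$\left(I{\left(-8 \right)} + X\right)^{2} = \left(\frac{81}{4} + 124\right)^{2} = \left(\frac{577}{4}\right)^{2} = \frac{332929}{16}$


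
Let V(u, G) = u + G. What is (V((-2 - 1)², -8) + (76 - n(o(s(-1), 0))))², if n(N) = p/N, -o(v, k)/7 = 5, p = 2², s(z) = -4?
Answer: 7284601/1225 ≈ 5946.6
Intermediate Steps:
p = 4
o(v, k) = -35 (o(v, k) = -7*5 = -35)
n(N) = 4/N
V(u, G) = G + u
(V((-2 - 1)², -8) + (76 - n(o(s(-1), 0))))² = ((-8 + (-2 - 1)²) + (76 - 4/(-35)))² = ((-8 + (-3)²) + (76 - 4*(-1)/35))² = ((-8 + 9) + (76 - 1*(-4/35)))² = (1 + (76 + 4/35))² = (1 + 2664/35)² = (2699/35)² = 7284601/1225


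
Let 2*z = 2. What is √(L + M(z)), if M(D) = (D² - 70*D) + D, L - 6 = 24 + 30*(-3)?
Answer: 8*I*√2 ≈ 11.314*I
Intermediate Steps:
L = -60 (L = 6 + (24 + 30*(-3)) = 6 + (24 - 90) = 6 - 66 = -60)
z = 1 (z = (½)*2 = 1)
M(D) = D² - 69*D
√(L + M(z)) = √(-60 + 1*(-69 + 1)) = √(-60 + 1*(-68)) = √(-60 - 68) = √(-128) = 8*I*√2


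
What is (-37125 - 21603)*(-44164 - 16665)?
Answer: 3572365512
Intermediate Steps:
(-37125 - 21603)*(-44164 - 16665) = -58728*(-60829) = 3572365512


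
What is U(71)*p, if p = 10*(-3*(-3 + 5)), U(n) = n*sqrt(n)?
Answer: -4260*sqrt(71) ≈ -35895.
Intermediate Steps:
U(n) = n**(3/2)
p = -60 (p = 10*(-3*2) = 10*(-6) = -60)
U(71)*p = 71**(3/2)*(-60) = (71*sqrt(71))*(-60) = -4260*sqrt(71)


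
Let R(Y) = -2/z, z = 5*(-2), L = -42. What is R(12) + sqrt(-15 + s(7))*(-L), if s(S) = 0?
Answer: 1/5 + 42*I*sqrt(15) ≈ 0.2 + 162.67*I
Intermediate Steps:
z = -10
R(Y) = 1/5 (R(Y) = -2/(-10) = -2*(-1/10) = 1/5)
R(12) + sqrt(-15 + s(7))*(-L) = 1/5 + sqrt(-15 + 0)*(-1*(-42)) = 1/5 + sqrt(-15)*42 = 1/5 + (I*sqrt(15))*42 = 1/5 + 42*I*sqrt(15)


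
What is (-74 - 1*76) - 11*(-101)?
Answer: 961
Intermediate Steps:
(-74 - 1*76) - 11*(-101) = (-74 - 76) + 1111 = -150 + 1111 = 961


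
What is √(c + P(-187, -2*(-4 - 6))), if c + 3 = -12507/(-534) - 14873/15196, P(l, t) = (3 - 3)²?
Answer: √8890639902663/676222 ≈ 4.4094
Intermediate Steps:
P(l, t) = 0 (P(l, t) = 0² = 0)
c = 26295033/1352444 (c = -3 + (-12507/(-534) - 14873/15196) = -3 + (-12507*(-1/534) - 14873*1/15196) = -3 + (4169/178 - 14873/15196) = -3 + 30352365/1352444 = 26295033/1352444 ≈ 19.443)
√(c + P(-187, -2*(-4 - 6))) = √(26295033/1352444 + 0) = √(26295033/1352444) = √8890639902663/676222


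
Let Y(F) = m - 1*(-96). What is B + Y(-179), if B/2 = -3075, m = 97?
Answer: -5957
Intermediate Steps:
Y(F) = 193 (Y(F) = 97 - 1*(-96) = 97 + 96 = 193)
B = -6150 (B = 2*(-3075) = -6150)
B + Y(-179) = -6150 + 193 = -5957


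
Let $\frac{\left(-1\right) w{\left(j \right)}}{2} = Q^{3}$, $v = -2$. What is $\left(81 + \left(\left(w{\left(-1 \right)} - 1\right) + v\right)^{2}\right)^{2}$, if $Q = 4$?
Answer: $297286564$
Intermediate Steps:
$w{\left(j \right)} = -128$ ($w{\left(j \right)} = - 2 \cdot 4^{3} = \left(-2\right) 64 = -128$)
$\left(81 + \left(\left(w{\left(-1 \right)} - 1\right) + v\right)^{2}\right)^{2} = \left(81 + \left(\left(-128 - 1\right) - 2\right)^{2}\right)^{2} = \left(81 + \left(-129 - 2\right)^{2}\right)^{2} = \left(81 + \left(-131\right)^{2}\right)^{2} = \left(81 + 17161\right)^{2} = 17242^{2} = 297286564$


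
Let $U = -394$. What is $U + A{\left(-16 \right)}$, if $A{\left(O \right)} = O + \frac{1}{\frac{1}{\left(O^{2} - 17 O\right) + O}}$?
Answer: $102$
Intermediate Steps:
$A{\left(O \right)} = O^{2} - 15 O$ ($A{\left(O \right)} = O + \frac{1}{\frac{1}{O^{2} - 16 O}} = O + \left(O^{2} - 16 O\right) = O^{2} - 15 O$)
$U + A{\left(-16 \right)} = -394 - 16 \left(-15 - 16\right) = -394 - -496 = -394 + 496 = 102$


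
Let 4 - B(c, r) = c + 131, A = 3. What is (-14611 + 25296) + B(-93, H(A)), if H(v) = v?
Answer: 10651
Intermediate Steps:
B(c, r) = -127 - c (B(c, r) = 4 - (c + 131) = 4 - (131 + c) = 4 + (-131 - c) = -127 - c)
(-14611 + 25296) + B(-93, H(A)) = (-14611 + 25296) + (-127 - 1*(-93)) = 10685 + (-127 + 93) = 10685 - 34 = 10651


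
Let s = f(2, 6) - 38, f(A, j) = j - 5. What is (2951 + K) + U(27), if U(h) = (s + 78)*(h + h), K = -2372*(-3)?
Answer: 12281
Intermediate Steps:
f(A, j) = -5 + j
s = -37 (s = (-5 + 6) - 38 = 1 - 38 = -37)
K = 7116
U(h) = 82*h (U(h) = (-37 + 78)*(h + h) = 41*(2*h) = 82*h)
(2951 + K) + U(27) = (2951 + 7116) + 82*27 = 10067 + 2214 = 12281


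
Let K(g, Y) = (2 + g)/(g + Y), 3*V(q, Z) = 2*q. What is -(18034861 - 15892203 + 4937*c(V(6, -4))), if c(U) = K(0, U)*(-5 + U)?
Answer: -4280379/2 ≈ -2.1402e+6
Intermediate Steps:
V(q, Z) = 2*q/3 (V(q, Z) = (2*q)/3 = 2*q/3)
K(g, Y) = (2 + g)/(Y + g)
c(U) = 2*(-5 + U)/U (c(U) = ((2 + 0)/(U + 0))*(-5 + U) = (2/U)*(-5 + U) = 2*(-5 + U)/U)
-(18034861 - 15892203 + 4937*c(V(6, -4))) = -(18044735 - 15892203 - 24685/2) = -(2152532 - 24685/2) = -4937/(1/((2 - 5/2) + 434)) = -4937/(1/(-½ + 434)) = -4937/(1/(867/2)) = -4937/2/867 = -4937*867/2 = -4280379/2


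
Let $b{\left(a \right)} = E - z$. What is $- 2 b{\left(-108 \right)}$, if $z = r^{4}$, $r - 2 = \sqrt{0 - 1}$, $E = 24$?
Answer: $-62 + 48 i \approx -62.0 + 48.0 i$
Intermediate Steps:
$r = 2 + i$ ($r = 2 + \sqrt{0 - 1} = 2 + \sqrt{-1} = 2 + i \approx 2.0 + 1.0 i$)
$z = \left(2 + i\right)^{4} \approx -7.0 + 24.0 i$
$b{\left(a \right)} = 24 - \left(2 + i\right)^{4}$
$- 2 b{\left(-108 \right)} = - 2 \left(31 - 24 i\right) = -62 + 48 i$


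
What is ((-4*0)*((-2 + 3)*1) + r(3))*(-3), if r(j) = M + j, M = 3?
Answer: -18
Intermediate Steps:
r(j) = 3 + j
((-4*0)*((-2 + 3)*1) + r(3))*(-3) = ((-4*0)*((-2 + 3)*1) + (3 + 3))*(-3) = (0*(1*1) + 6)*(-3) = (0*1 + 6)*(-3) = (0 + 6)*(-3) = 6*(-3) = -18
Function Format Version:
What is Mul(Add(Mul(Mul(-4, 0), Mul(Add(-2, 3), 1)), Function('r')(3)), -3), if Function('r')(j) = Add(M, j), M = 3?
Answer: -18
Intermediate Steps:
Function('r')(j) = Add(3, j)
Mul(Add(Mul(Mul(-4, 0), Mul(Add(-2, 3), 1)), Function('r')(3)), -3) = Mul(Add(Mul(Mul(-4, 0), Mul(Add(-2, 3), 1)), Add(3, 3)), -3) = Mul(Add(Mul(0, Mul(1, 1)), 6), -3) = Mul(Add(Mul(0, 1), 6), -3) = Mul(Add(0, 6), -3) = Mul(6, -3) = -18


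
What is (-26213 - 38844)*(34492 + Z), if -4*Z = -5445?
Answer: -9330019541/4 ≈ -2.3325e+9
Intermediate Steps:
Z = 5445/4 (Z = -1/4*(-5445) = 5445/4 ≈ 1361.3)
(-26213 - 38844)*(34492 + Z) = (-26213 - 38844)*(34492 + 5445/4) = -65057*143413/4 = -9330019541/4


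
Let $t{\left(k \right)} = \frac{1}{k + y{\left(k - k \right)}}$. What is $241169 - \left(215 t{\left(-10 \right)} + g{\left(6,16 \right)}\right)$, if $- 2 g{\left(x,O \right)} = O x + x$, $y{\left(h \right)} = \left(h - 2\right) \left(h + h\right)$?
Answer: $\frac{482483}{2} \approx 2.4124 \cdot 10^{5}$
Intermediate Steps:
$y{\left(h \right)} = 2 h \left(-2 + h\right)$ ($y{\left(h \right)} = \left(-2 + h\right) 2 h = 2 h \left(-2 + h\right)$)
$t{\left(k \right)} = \frac{1}{k}$ ($t{\left(k \right)} = \frac{1}{k + 2 \left(k - k\right) \left(-2 + \left(k - k\right)\right)} = \frac{1}{k + 2 \cdot 0 \left(-2 + 0\right)} = \frac{1}{k + 2 \cdot 0 \left(-2\right)} = \frac{1}{k + 0} = \frac{1}{k}$)
$g{\left(x,O \right)} = - \frac{x}{2} - \frac{O x}{2}$ ($g{\left(x,O \right)} = - \frac{O x + x}{2} = - \frac{x + O x}{2} = - \frac{x}{2} - \frac{O x}{2}$)
$241169 - \left(215 t{\left(-10 \right)} + g{\left(6,16 \right)}\right) = 241169 - \left(\frac{215}{-10} - 3 \left(1 + 16\right)\right) = 241169 - \left(215 \left(- \frac{1}{10}\right) - 3 \cdot 17\right) = 241169 - \left(- \frac{43}{2} - 51\right) = 241169 - - \frac{145}{2} = 241169 + \frac{145}{2} = \frac{482483}{2}$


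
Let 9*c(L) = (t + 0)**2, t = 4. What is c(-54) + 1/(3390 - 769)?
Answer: 41945/23589 ≈ 1.7782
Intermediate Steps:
c(L) = 16/9 (c(L) = (4 + 0)**2/9 = (1/9)*4**2 = (1/9)*16 = 16/9)
c(-54) + 1/(3390 - 769) = 16/9 + 1/(3390 - 769) = 16/9 + 1/2621 = 41945/23589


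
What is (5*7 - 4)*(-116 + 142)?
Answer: 806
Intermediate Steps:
(5*7 - 4)*(-116 + 142) = (35 - 4)*26 = 31*26 = 806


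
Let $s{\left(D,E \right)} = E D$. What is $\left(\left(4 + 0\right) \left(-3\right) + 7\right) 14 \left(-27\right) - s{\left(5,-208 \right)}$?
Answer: $2930$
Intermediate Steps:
$s{\left(D,E \right)} = D E$
$\left(\left(4 + 0\right) \left(-3\right) + 7\right) 14 \left(-27\right) - s{\left(5,-208 \right)} = \left(\left(4 + 0\right) \left(-3\right) + 7\right) 14 \left(-27\right) - 5 \left(-208\right) = \left(4 \left(-3\right) + 7\right) 14 \left(-27\right) - -1040 = \left(-12 + 7\right) 14 \left(-27\right) + 1040 = \left(-5\right) 14 \left(-27\right) + 1040 = \left(-70\right) \left(-27\right) + 1040 = 1890 + 1040 = 2930$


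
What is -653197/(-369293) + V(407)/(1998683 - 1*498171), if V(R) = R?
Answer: 980280239115/554128578016 ≈ 1.7690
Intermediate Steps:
-653197/(-369293) + V(407)/(1998683 - 1*498171) = -653197/(-369293) + 407/(1998683 - 1*498171) = -653197*(-1/369293) + 407/(1998683 - 498171) = 653197/369293 + 407/1500512 = 980280239115/554128578016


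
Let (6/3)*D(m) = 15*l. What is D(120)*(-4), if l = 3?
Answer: -90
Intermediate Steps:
D(m) = 45/2 (D(m) = (15*3)/2 = (1/2)*45 = 45/2)
D(120)*(-4) = (45/2)*(-4) = -90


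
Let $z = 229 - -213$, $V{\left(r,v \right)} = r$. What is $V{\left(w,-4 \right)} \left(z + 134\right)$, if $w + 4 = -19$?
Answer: $-13248$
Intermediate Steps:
$w = -23$ ($w = -4 - 19 = -23$)
$z = 442$ ($z = 229 + 213 = 442$)
$V{\left(w,-4 \right)} \left(z + 134\right) = - 23 \left(442 + 134\right) = \left(-23\right) 576 = -13248$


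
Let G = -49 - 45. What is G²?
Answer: 8836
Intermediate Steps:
G = -94
G² = (-94)² = 8836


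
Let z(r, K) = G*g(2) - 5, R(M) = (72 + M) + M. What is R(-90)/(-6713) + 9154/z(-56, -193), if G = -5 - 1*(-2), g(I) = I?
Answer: -61449614/73843 ≈ -832.17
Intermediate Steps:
G = -3 (G = -5 + 2 = -3)
R(M) = 72 + 2*M
z(r, K) = -11 (z(r, K) = -3*2 - 5 = -6 - 5 = -11)
R(-90)/(-6713) + 9154/z(-56, -193) = (72 + 2*(-90))/(-6713) + 9154/(-11) = (72 - 180)*(-1/6713) + 9154*(-1/11) = -108*(-1/6713) - 9154/11 = 108/6713 - 9154/11 = -61449614/73843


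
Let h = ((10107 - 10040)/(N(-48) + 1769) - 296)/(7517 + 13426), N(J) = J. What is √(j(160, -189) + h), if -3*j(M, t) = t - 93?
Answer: √13566242456681811/12014301 ≈ 9.6946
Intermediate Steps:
j(M, t) = 31 - t/3 (j(M, t) = -(t - 93)/3 = -(-93 + t)/3 = 31 - t/3)
h = -169783/12014301 (h = ((10107 - 10040)/(-48 + 1769) - 296)/(7517 + 13426) = (67/1721 - 296)/20943 = (67*(1/1721) - 296)*(1/20943) = (67/1721 - 296)*(1/20943) = -509349/1721*1/20943 = -169783/12014301 ≈ -0.014132)
√(j(160, -189) + h) = √((31 - ⅓*(-189)) - 169783/12014301) = √((31 + 63) - 169783/12014301) = √(94 - 169783/12014301) = √(1129174511/12014301) = √13566242456681811/12014301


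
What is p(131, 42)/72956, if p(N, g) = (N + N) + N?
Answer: 393/72956 ≈ 0.0053868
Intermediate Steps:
p(N, g) = 3*N (p(N, g) = 2*N + N = 3*N)
p(131, 42)/72956 = (3*131)/72956 = 393*(1/72956) = 393/72956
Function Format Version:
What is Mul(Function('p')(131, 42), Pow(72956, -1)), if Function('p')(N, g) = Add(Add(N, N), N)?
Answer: Rational(393, 72956) ≈ 0.0053868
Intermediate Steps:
Function('p')(N, g) = Mul(3, N) (Function('p')(N, g) = Add(Mul(2, N), N) = Mul(3, N))
Mul(Function('p')(131, 42), Pow(72956, -1)) = Mul(Mul(3, 131), Pow(72956, -1)) = Mul(393, Rational(1, 72956)) = Rational(393, 72956)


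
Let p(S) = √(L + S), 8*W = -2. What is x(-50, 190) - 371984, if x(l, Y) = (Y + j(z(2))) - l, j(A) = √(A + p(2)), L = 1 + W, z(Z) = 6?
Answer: -371744 + √(24 + 2*√11)/2 ≈ -3.7174e+5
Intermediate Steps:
W = -¼ (W = (⅛)*(-2) = -¼ ≈ -0.25000)
L = ¾ (L = 1 - ¼ = ¾ ≈ 0.75000)
p(S) = √(¾ + S)
j(A) = √(A + √11/2) (j(A) = √(A + √(3 + 4*2)/2) = √(A + √(3 + 8)/2) = √(A + √11/2))
x(l, Y) = Y + √(24 + 2*√11)/2 - l (x(l, Y) = (Y + √(2*√11 + 4*6)/2) - l = (Y + √(2*√11 + 24)/2) - l = (Y + √(24 + 2*√11)/2) - l = Y + √(24 + 2*√11)/2 - l)
x(-50, 190) - 371984 = (190 + √(24 + 2*√11)/2 - 1*(-50)) - 371984 = (190 + √(24 + 2*√11)/2 + 50) - 371984 = (240 + √(24 + 2*√11)/2) - 371984 = -371744 + √(24 + 2*√11)/2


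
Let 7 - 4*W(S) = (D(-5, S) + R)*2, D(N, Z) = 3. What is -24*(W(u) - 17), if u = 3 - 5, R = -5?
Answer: 342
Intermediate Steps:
u = -2
W(S) = 11/4 (W(S) = 7/4 - (3 - 5)*2/4 = 7/4 - (-1)*2/2 = 7/4 - ¼*(-4) = 7/4 + 1 = 11/4)
-24*(W(u) - 17) = -24*(11/4 - 17) = -24*(-57/4) = 342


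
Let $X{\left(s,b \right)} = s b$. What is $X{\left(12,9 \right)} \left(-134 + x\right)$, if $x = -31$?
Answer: $-17820$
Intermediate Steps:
$X{\left(s,b \right)} = b s$
$X{\left(12,9 \right)} \left(-134 + x\right) = 9 \cdot 12 \left(-134 - 31\right) = 108 \left(-165\right) = -17820$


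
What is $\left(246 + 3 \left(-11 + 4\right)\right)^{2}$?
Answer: $50625$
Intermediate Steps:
$\left(246 + 3 \left(-11 + 4\right)\right)^{2} = \left(246 + 3 \left(-7\right)\right)^{2} = \left(246 - 21\right)^{2} = 225^{2} = 50625$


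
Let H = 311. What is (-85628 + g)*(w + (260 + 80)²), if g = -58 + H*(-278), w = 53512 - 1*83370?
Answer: -14759970848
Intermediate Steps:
w = -29858 (w = 53512 - 83370 = -29858)
g = -86516 (g = -58 + 311*(-278) = -58 - 86458 = -86516)
(-85628 + g)*(w + (260 + 80)²) = (-85628 - 86516)*(-29858 + (260 + 80)²) = -172144*(-29858 + 340²) = -172144*(-29858 + 115600) = -172144*85742 = -14759970848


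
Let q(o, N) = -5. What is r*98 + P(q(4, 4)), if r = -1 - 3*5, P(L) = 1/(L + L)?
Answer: -15681/10 ≈ -1568.1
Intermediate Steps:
P(L) = 1/(2*L)
r = -16 (r = -1 - 15 = -16)
r*98 + P(q(4, 4)) = -16*98 + (½)/(-5) = -1568 + (½)*(-⅕) = -1568 - ⅒ = -15681/10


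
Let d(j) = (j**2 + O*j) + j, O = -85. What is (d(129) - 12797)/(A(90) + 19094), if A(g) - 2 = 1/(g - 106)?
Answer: -111872/305535 ≈ -0.36615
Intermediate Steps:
A(g) = 2 + 1/(-106 + g) (A(g) = 2 + 1/(g - 106) = 2 + 1/(-106 + g))
d(j) = j**2 - 84*j (d(j) = (j**2 - 85*j) + j = j**2 - 84*j)
(d(129) - 12797)/(A(90) + 19094) = (129*(-84 + 129) - 12797)/((-211 + 2*90)/(-106 + 90) + 19094) = (129*45 - 12797)/((-211 + 180)/(-16) + 19094) = (5805 - 12797)/(-1/16*(-31) + 19094) = -6992/(31/16 + 19094) = -6992/305535/16 = -6992*16/305535 = -111872/305535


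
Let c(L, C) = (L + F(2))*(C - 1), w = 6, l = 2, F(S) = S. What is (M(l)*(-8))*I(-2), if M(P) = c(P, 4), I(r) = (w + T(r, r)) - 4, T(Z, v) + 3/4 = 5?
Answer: -600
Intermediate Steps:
T(Z, v) = 17/4 (T(Z, v) = -¾ + 5 = 17/4)
c(L, C) = (-1 + C)*(2 + L) (c(L, C) = (L + 2)*(C - 1) = (2 + L)*(-1 + C) = (-1 + C)*(2 + L))
I(r) = 25/4 (I(r) = (6 + 17/4) - 4 = 41/4 - 4 = 25/4)
M(P) = 6 + 3*P (M(P) = -2 - P + 2*4 + 4*P = -2 - P + 8 + 4*P = 6 + 3*P)
(M(l)*(-8))*I(-2) = ((6 + 3*2)*(-8))*(25/4) = ((6 + 6)*(-8))*(25/4) = (12*(-8))*(25/4) = -96*25/4 = -600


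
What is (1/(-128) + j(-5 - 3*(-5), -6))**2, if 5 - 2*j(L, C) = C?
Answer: 494209/16384 ≈ 30.164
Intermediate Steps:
j(L, C) = 5/2 - C/2
(1/(-128) + j(-5 - 3*(-5), -6))**2 = (1/(-128) + (5/2 - 1/2*(-6)))**2 = (-1/128 + (5/2 + 3))**2 = (-1/128 + 11/2)**2 = (703/128)**2 = 494209/16384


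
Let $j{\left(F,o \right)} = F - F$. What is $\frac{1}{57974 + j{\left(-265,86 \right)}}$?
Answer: $\frac{1}{57974} \approx 1.7249 \cdot 10^{-5}$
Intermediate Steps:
$j{\left(F,o \right)} = 0$
$\frac{1}{57974 + j{\left(-265,86 \right)}} = \frac{1}{57974 + 0} = \frac{1}{57974}$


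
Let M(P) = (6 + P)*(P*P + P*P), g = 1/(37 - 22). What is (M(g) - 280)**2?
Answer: 892681053124/11390625 ≈ 78370.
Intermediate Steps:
g = 1/15 ≈ 0.066667
M(P) = 2*P**2*(6 + P) (M(P) = (6 + P)*(P**2 + P**2) = (6 + P)*(2*P**2) = 2*P**2*(6 + P))
(M(g) - 280)**2 = (2*(1/15)**2*(6 + 1/15) - 280)**2 = (2*(1/225)*(91/15) - 280)**2 = (182/3375 - 280)**2 = (-944818/3375)**2 = 892681053124/11390625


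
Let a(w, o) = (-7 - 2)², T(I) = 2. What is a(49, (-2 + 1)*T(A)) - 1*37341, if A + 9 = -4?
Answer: -37260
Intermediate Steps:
A = -13 (A = -9 - 4 = -13)
a(w, o) = 81 (a(w, o) = (-9)² = 81)
a(49, (-2 + 1)*T(A)) - 1*37341 = 81 - 1*37341 = 81 - 37341 = -37260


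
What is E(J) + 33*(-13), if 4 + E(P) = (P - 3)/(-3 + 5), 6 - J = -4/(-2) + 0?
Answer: -865/2 ≈ -432.50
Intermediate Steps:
J = 4 (J = 6 - (-4/(-2) + 0) = 6 - (-4*(-1/2) + 0) = 6 - (2 + 0) = 6 - 1*2 = 6 - 2 = 4)
E(P) = -11/2 + P/2 (E(P) = -4 + (P - 3)/(-3 + 5) = -4 + (-3 + P)/2 = -4 + (-3 + P)*(1/2) = -4 + (-3/2 + P/2) = -11/2 + P/2)
E(J) + 33*(-13) = (-11/2 + (1/2)*4) + 33*(-13) = (-11/2 + 2) - 429 = -7/2 - 429 = -865/2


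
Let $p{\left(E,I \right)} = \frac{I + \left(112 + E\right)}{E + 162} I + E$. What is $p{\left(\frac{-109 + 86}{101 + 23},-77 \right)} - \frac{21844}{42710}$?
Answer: $- \frac{36690219889}{2125300852} \approx -17.264$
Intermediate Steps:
$p{\left(E,I \right)} = E + \frac{I \left(112 + E + I\right)}{162 + E}$ ($p{\left(E,I \right)} = \frac{112 + E + I}{162 + E} I + E = \frac{I \left(112 + E + I\right)}{162 + E} + E = E + \frac{I \left(112 + E + I\right)}{162 + E}$)
$p{\left(\frac{-109 + 86}{101 + 23},-77 \right)} - \frac{21844}{42710} = \frac{\left(\frac{-109 + 86}{101 + 23}\right)^{2} + \left(-77\right)^{2} + 112 \left(-77\right) + 162 \frac{-109 + 86}{101 + 23} + \frac{-109 + 86}{101 + 23} \left(-77\right)}{162 + \frac{-109 + 86}{101 + 23}} - \frac{21844}{42710} = \frac{\left(- \frac{23}{124}\right)^{2} + 5929 - 8624 + 162 \left(- \frac{23}{124}\right) + - \frac{23}{124} \left(-77\right)}{162 - \frac{23}{124}} - \frac{10922}{21355} = \frac{\left(\left(-23\right) \frac{1}{124}\right)^{2} + 5929 - 8624 + 162 \left(\left(-23\right) \frac{1}{124}\right) + \left(-23\right) \frac{1}{124} \left(-77\right)}{162 - \frac{23}{124}} - \frac{10922}{21355} = \frac{\left(- \frac{23}{124}\right)^{2} + 5929 - 8624 + 162 \left(- \frac{23}{124}\right) - - \frac{1771}{124}}{162 - \frac{23}{124}} - \frac{10922}{21355} = \frac{\frac{529}{15376} + 5929 - 8624 - \frac{1863}{62} + \frac{1771}{124}}{\frac{20065}{124}} - \frac{10922}{21355} = \frac{124}{20065} \left(- \frac{41680211}{15376}\right) - \frac{10922}{21355} = - \frac{41680211}{2488060} - \frac{10922}{21355} = - \frac{36690219889}{2125300852}$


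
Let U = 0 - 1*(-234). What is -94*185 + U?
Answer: -17156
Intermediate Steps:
U = 234 (U = 0 + 234 = 234)
-94*185 + U = -94*185 + 234 = -17390 + 234 = -17156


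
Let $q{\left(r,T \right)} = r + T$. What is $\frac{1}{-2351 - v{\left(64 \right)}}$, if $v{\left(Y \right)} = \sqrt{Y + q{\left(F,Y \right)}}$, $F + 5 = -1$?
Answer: $- \frac{2351}{5527079} + \frac{\sqrt{122}}{5527079} \approx -0.00042336$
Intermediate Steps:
$F = -6$ ($F = -5 - 1 = -6$)
$q{\left(r,T \right)} = T + r$
$v{\left(Y \right)} = \sqrt{-6 + 2 Y}$ ($v{\left(Y \right)} = \sqrt{Y + \left(Y - 6\right)} = \sqrt{Y + \left(-6 + Y\right)} = \sqrt{-6 + 2 Y}$)
$\frac{1}{-2351 - v{\left(64 \right)}} = \frac{1}{-2351 - \sqrt{-6 + 2 \cdot 64}} = \frac{1}{-2351 - \sqrt{-6 + 128}} = \frac{1}{-2351 - \sqrt{122}}$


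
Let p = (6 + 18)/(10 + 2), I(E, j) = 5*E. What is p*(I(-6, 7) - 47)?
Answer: -154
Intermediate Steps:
p = 2 (p = 24/12 = 24*(1/12) = 2)
p*(I(-6, 7) - 47) = 2*(5*(-6) - 47) = 2*(-30 - 47) = 2*(-77) = -154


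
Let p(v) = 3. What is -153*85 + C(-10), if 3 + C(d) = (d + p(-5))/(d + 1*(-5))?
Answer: -195113/15 ≈ -13008.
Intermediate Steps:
C(d) = -3 + (3 + d)/(-5 + d) (C(d) = -3 + (d + 3)/(d + 1*(-5)) = -3 + (3 + d)/(d - 5) = -3 + (3 + d)/(-5 + d))
-153*85 + C(-10) = -153*85 + 2*(9 - 1*(-10))/(-5 - 10) = -13005 + 2*(9 + 10)/(-15) = -13005 + 2*(-1/15)*19 = -13005 - 38/15 = -195113/15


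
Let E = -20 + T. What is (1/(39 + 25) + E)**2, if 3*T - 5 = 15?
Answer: 6538249/36864 ≈ 177.36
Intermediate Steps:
T = 20/3 (T = 5/3 + (1/3)*15 = 5/3 + 5 = 20/3 ≈ 6.6667)
E = -40/3 (E = -20 + 20/3 = -40/3 ≈ -13.333)
(1/(39 + 25) + E)**2 = (1/(39 + 25) - 40/3)**2 = (1/64 - 40/3)**2 = (-2557/192)**2 = 6538249/36864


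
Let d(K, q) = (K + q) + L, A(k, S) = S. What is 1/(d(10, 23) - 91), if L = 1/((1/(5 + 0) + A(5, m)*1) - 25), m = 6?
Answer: -94/5457 ≈ -0.017226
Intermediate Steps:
L = -5/94 (L = 1/((1/(5 + 0) + 6*1) - 25) = 1/((1/5 + 6) - 25) = 1/((⅕ + 6) - 25) = 1/(31/5 - 25) = 1/(-94/5) = -5/94 ≈ -0.053191)
d(K, q) = -5/94 + K + q (d(K, q) = (K + q) - 5/94 = -5/94 + K + q)
1/(d(10, 23) - 91) = 1/((-5/94 + 10 + 23) - 91) = 1/(3097/94 - 91) = 1/(-5457/94) = -94/5457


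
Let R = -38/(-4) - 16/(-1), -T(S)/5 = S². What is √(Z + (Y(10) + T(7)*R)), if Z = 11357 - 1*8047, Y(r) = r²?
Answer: 5*I*√454/2 ≈ 53.268*I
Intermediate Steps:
T(S) = -5*S²
R = 51/2 (R = -38*(-¼) - 16*(-1) = 19/2 + 16 = 51/2 ≈ 25.500)
Z = 3310 (Z = 11357 - 8047 = 3310)
√(Z + (Y(10) + T(7)*R)) = √(3310 + (10² - 5*7²*(51/2))) = √(3310 + (100 - 5*49*(51/2))) = √(3310 + (100 - 245*51/2)) = √(3310 + (100 - 12495/2)) = √(3310 - 12295/2) = √(-5675/2) = 5*I*√454/2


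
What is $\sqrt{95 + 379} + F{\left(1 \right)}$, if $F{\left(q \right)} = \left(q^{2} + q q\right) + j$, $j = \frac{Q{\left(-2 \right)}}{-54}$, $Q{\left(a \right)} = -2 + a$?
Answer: $\frac{56}{27} + \sqrt{474} \approx 23.846$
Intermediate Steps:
$j = \frac{2}{27}$ ($j = \frac{-2 - 2}{-54} = \left(-4\right) \left(- \frac{1}{54}\right) = \frac{2}{27} \approx 0.074074$)
$F{\left(q \right)} = \frac{2}{27} + 2 q^{2}$ ($F{\left(q \right)} = \left(q^{2} + q q\right) + \frac{2}{27} = \left(q^{2} + q^{2}\right) + \frac{2}{27} = 2 q^{2} + \frac{2}{27} = \frac{2}{27} + 2 q^{2}$)
$\sqrt{95 + 379} + F{\left(1 \right)} = \sqrt{95 + 379} + \left(\frac{2}{27} + 2 \cdot 1^{2}\right) = \sqrt{474} + \left(\frac{2}{27} + 2 \cdot 1\right) = \sqrt{474} + \left(\frac{2}{27} + 2\right) = \sqrt{474} + \frac{56}{27} = \frac{56}{27} + \sqrt{474}$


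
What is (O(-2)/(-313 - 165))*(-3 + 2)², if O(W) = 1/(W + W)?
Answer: 1/1912 ≈ 0.00052301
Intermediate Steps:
O(W) = 1/(2*W)
(O(-2)/(-313 - 165))*(-3 + 2)² = (((½)/(-2))/(-313 - 165))*(-3 + 2)² = (((½)*(-½))/(-478))*(-1)² = -¼*(-1/478)*1 = (1/1912)*1 = 1/1912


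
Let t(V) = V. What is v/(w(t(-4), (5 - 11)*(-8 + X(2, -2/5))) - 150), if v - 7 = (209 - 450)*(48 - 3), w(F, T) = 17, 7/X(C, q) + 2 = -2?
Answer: 10838/133 ≈ 81.489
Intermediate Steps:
X(C, q) = -7/4 (X(C, q) = 7/(-2 - 2) = 7/(-4) = 7*(-¼) = -7/4)
v = -10838 (v = 7 + (209 - 450)*(48 - 3) = 7 - 241*45 = 7 - 10845 = -10838)
v/(w(t(-4), (5 - 11)*(-8 + X(2, -2/5))) - 150) = -10838/(17 - 150) = -10838/(-133) = -10838*(-1/133) = 10838/133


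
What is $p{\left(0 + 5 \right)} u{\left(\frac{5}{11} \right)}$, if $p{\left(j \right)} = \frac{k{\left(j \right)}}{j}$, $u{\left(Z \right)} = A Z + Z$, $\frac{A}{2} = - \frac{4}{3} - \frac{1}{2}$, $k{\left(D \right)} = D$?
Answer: $- \frac{40}{33} \approx -1.2121$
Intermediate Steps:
$A = - \frac{11}{3}$ ($A = 2 \left(- \frac{4}{3} - \frac{1}{2}\right) = 2 \left(- \frac{11}{6}\right) = - \frac{11}{3} \approx -3.6667$)
$u{\left(Z \right)} = - \frac{8 Z}{3}$ ($u{\left(Z \right)} = - \frac{11 Z}{3} + Z = - \frac{8 Z}{3}$)
$p{\left(j \right)} = 1$ ($p{\left(j \right)} = \frac{j}{j} = 1$)
$p{\left(0 + 5 \right)} u{\left(\frac{5}{11} \right)} = 1 \left(- \frac{8 \cdot \frac{5}{11}}{3}\right) = 1 \left(- \frac{8 \cdot 5 \cdot \frac{1}{11}}{3}\right) = 1 \left(\left(- \frac{8}{3}\right) \frac{5}{11}\right) = 1 \left(- \frac{40}{33}\right) = - \frac{40}{33}$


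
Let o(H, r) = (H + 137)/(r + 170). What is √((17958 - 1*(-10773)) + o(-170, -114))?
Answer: 27*√30898/28 ≈ 169.50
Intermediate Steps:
o(H, r) = (137 + H)/(170 + r)
√((17958 - 1*(-10773)) + o(-170, -114)) = √((17958 - 1*(-10773)) + (137 - 170)/(170 - 114)) = √((17958 + 10773) - 33/56) = √(28731 + (1/56)*(-33)) = √(28731 - 33/56) = √(1608903/56) = 27*√30898/28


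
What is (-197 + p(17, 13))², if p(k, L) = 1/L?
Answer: 6553600/169 ≈ 38779.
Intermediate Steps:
(-197 + p(17, 13))² = (-197 + 1/13)² = (-2560/13)² = 6553600/169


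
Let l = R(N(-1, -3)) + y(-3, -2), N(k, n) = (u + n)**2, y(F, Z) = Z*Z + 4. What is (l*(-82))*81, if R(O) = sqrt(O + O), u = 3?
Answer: -53136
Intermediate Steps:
y(F, Z) = 4 + Z**2 (y(F, Z) = Z**2 + 4 = 4 + Z**2)
N(k, n) = (3 + n)**2
R(O) = sqrt(2)*sqrt(O) (R(O) = sqrt(2*O) = sqrt(2)*sqrt(O))
l = 8 (l = sqrt(2)*sqrt((3 - 3)**2) + (4 + (-2)**2) = sqrt(2)*sqrt(0**2) + (4 + 4) = sqrt(2)*sqrt(0) + 8 = sqrt(2)*0 + 8 = 0 + 8 = 8)
(l*(-82))*81 = (8*(-82))*81 = -656*81 = -53136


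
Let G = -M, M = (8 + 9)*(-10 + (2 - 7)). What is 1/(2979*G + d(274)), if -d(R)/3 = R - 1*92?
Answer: 1/759099 ≈ 1.3174e-6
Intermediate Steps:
d(R) = 276 - 3*R (d(R) = -3*(R - 1*92) = -3*(R - 92) = -3*(-92 + R) = 276 - 3*R)
M = -255 (M = 17*(-10 - 5) = 17*(-15) = -255)
G = 255 (G = -1*(-255) = 255)
1/(2979*G + d(274)) = 1/(2979*255 + (276 - 3*274)) = 1/(759645 + (276 - 822)) = 1/(759645 - 546) = 1/759099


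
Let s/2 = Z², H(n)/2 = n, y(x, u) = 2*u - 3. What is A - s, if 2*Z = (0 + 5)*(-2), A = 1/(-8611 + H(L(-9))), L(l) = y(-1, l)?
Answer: -432651/8653 ≈ -50.000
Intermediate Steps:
y(x, u) = -3 + 2*u
L(l) = -3 + 2*l
H(n) = 2*n
A = -1/8653 (A = 1/(-8611 + 2*(-3 + 2*(-9))) = 1/(-8611 + 2*(-3 - 18)) = 1/(-8611 + 2*(-21)) = 1/(-8611 - 42) = 1/(-8653) = -1/8653 ≈ -0.00011557)
Z = -5 (Z = ((0 + 5)*(-2))/2 = (5*(-2))/2 = (½)*(-10) = -5)
s = 50 (s = 2*(-5)² = 2*25 = 50)
A - s = -1/8653 - 1*50 = -1/8653 - 50 = -432651/8653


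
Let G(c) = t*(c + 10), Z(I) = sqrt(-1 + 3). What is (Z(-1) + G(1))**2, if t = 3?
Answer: (33 + sqrt(2))**2 ≈ 1184.3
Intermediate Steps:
Z(I) = sqrt(2)
G(c) = 30 + 3*c (G(c) = 3*(c + 10) = 3*(10 + c) = 30 + 3*c)
(Z(-1) + G(1))**2 = (sqrt(2) + (30 + 3*1))**2 = (sqrt(2) + (30 + 3))**2 = (sqrt(2) + 33)**2 = (33 + sqrt(2))**2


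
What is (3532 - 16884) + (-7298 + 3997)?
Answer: -16653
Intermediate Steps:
(3532 - 16884) + (-7298 + 3997) = -13352 - 3301 = -16653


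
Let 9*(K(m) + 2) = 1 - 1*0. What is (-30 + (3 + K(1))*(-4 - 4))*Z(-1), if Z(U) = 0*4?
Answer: 0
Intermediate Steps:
K(m) = -17/9 (K(m) = -2 + (1 - 1*0)/9 = -2 + (1 + 0)/9 = -2 + (⅑)*1 = -2 + ⅑ = -17/9)
Z(U) = 0
(-30 + (3 + K(1))*(-4 - 4))*Z(-1) = (-30 + (3 - 17/9)*(-4 - 4))*0 = (-30 + (10/9)*(-8))*0 = (-30 - 80/9)*0 = -350/9*0 = 0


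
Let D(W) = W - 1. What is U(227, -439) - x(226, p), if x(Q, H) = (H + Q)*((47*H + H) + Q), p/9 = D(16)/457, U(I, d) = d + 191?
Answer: -11403051306/208849 ≈ -54600.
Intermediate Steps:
D(W) = -1 + W
U(I, d) = 191 + d
p = 135/457 (p = 9*((-1 + 16)/457) = 9*(15*(1/457)) = 9*(15/457) = 135/457 ≈ 0.29540)
x(Q, H) = (H + Q)*(Q + 48*H) (x(Q, H) = (H + Q)*(48*H + Q) = (H + Q)*(Q + 48*H))
U(227, -439) - x(226, p) = (191 - 439) - (226**2 + 48*(135/457)**2 + 49*(135/457)*226) = -248 - (51076 + 48*(18225/208849) + 1494990/457) = -248 - (51076 + 874800/208849 + 1494990/457) = -248 - 1*11351256754/208849 = -248 - 11351256754/208849 = -11403051306/208849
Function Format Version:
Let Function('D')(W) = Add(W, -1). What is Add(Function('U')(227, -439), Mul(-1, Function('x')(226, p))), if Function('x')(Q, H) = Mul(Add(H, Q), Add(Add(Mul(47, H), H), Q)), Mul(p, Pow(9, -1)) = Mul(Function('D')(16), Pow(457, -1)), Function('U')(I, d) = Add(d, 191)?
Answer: Rational(-11403051306, 208849) ≈ -54600.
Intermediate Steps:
Function('D')(W) = Add(-1, W)
Function('U')(I, d) = Add(191, d)
p = Rational(135, 457) (p = Mul(9, Mul(Add(-1, 16), Pow(457, -1))) = Mul(9, Mul(15, Rational(1, 457))) = Mul(9, Rational(15, 457)) = Rational(135, 457) ≈ 0.29540)
Function('x')(Q, H) = Mul(Add(H, Q), Add(Q, Mul(48, H))) (Function('x')(Q, H) = Mul(Add(H, Q), Add(Mul(48, H), Q)) = Mul(Add(H, Q), Add(Q, Mul(48, H))))
Add(Function('U')(227, -439), Mul(-1, Function('x')(226, p))) = Add(Add(191, -439), Mul(-1, Add(Pow(226, 2), Mul(48, Pow(Rational(135, 457), 2)), Mul(49, Rational(135, 457), 226)))) = Add(-248, Mul(-1, Add(51076, Mul(48, Rational(18225, 208849)), Rational(1494990, 457)))) = Add(-248, Mul(-1, Add(51076, Rational(874800, 208849), Rational(1494990, 457)))) = Add(-248, Mul(-1, Rational(11351256754, 208849))) = Add(-248, Rational(-11351256754, 208849)) = Rational(-11403051306, 208849)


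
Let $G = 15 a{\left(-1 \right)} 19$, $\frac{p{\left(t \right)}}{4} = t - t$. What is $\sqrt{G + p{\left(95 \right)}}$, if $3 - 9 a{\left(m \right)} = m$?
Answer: $\frac{2 \sqrt{285}}{3} \approx 11.255$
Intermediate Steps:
$p{\left(t \right)} = 0$ ($p{\left(t \right)} = 4 \left(t - t\right) = 4 \cdot 0 = 0$)
$a{\left(m \right)} = \frac{1}{3} - \frac{m}{9}$
$G = \frac{380}{3}$ ($G = 15 \left(\frac{1}{3} - - \frac{1}{9}\right) 19 = 15 \left(\frac{1}{3} + \frac{1}{9}\right) 19 = 15 \cdot \frac{4}{9} \cdot 19 = \frac{20}{3} \cdot 19 = \frac{380}{3} \approx 126.67$)
$\sqrt{G + p{\left(95 \right)}} = \sqrt{\frac{380}{3} + 0} = \sqrt{\frac{380}{3}} = \frac{2 \sqrt{285}}{3}$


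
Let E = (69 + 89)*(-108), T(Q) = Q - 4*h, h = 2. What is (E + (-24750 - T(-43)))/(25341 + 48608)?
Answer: -41763/73949 ≈ -0.56475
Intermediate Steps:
T(Q) = -8 + Q (T(Q) = Q - 4*2 = Q - 8 = -8 + Q)
E = -17064 (E = 158*(-108) = -17064)
(E + (-24750 - T(-43)))/(25341 + 48608) = (-17064 + (-24750 - (-8 - 43)))/(25341 + 48608) = (-17064 + (-24750 - 1*(-51)))/73949 = (-17064 + (-24750 + 51))*(1/73949) = (-17064 - 24699)*(1/73949) = -41763*1/73949 = -41763/73949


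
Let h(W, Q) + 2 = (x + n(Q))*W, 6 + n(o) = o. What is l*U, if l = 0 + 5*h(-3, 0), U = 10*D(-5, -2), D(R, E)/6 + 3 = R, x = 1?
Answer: -31200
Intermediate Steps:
n(o) = -6 + o
D(R, E) = -18 + 6*R
h(W, Q) = -2 + W*(-5 + Q) (h(W, Q) = -2 + (1 + (-6 + Q))*W = -2 + (-5 + Q)*W = -2 + W*(-5 + Q))
U = -480 (U = 10*(-18 + 6*(-5)) = 10*(-18 - 30) = 10*(-48) = -480)
l = 65 (l = 0 + 5*(-2 - 3 - 3*(-6 + 0)) = 0 + 5*(-2 - 3 - 3*(-6)) = 0 + 5*(-2 - 3 + 18) = 0 + 5*13 = 0 + 65 = 65)
l*U = 65*(-480) = -31200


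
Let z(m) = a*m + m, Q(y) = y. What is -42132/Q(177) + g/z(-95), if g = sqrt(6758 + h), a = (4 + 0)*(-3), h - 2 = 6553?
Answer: -14044/59 + sqrt(13313)/1045 ≈ -237.92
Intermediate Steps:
h = 6555 (h = 2 + 6553 = 6555)
a = -12 (a = 4*(-3) = -12)
g = sqrt(13313) (g = sqrt(6758 + 6555) = sqrt(13313) ≈ 115.38)
z(m) = -11*m (z(m) = -12*m + m = -11*m)
-42132/Q(177) + g/z(-95) = -42132/177 + sqrt(13313)/((-11*(-95))) = -42132*1/177 + sqrt(13313)/1045 = -14044/59 + sqrt(13313)*(1/1045) = -14044/59 + sqrt(13313)/1045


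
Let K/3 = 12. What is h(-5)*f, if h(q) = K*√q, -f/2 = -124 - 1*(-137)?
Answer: -936*I*√5 ≈ -2093.0*I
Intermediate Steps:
K = 36 (K = 3*12 = 36)
f = -26 (f = -2*(-124 - 1*(-137)) = -2*(-124 + 137) = -2*13 = -26)
h(q) = 36*√q
h(-5)*f = (36*√(-5))*(-26) = (36*(I*√5))*(-26) = (36*I*√5)*(-26) = -936*I*√5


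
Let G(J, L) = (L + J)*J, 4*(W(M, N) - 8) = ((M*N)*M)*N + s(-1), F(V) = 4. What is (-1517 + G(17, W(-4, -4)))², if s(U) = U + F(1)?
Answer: 1225/16 ≈ 76.563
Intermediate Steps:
s(U) = 4 + U (s(U) = U + 4 = 4 + U)
W(M, N) = 35/4 + M²*N²/4 (W(M, N) = 8 + (((M*N)*M)*N + (4 - 1))/4 = 8 + ((N*M²)*N + 3)/4 = 8 + (M²*N² + 3)/4 = 8 + (3 + M²*N²)/4 = 8 + (¾ + M²*N²/4) = 35/4 + M²*N²/4)
G(J, L) = J*(J + L) (G(J, L) = (J + L)*J = J*(J + L))
(-1517 + G(17, W(-4, -4)))² = (-1517 + 17*(17 + (35/4 + (¼)*(-4)²*(-4)²)))² = (-1517 + 17*(17 + (35/4 + (¼)*16*16)))² = (-1517 + 17*(17 + (35/4 + 64)))² = (-1517 + 17*(17 + 291/4))² = (-1517 + 17*(359/4))² = (-1517 + 6103/4)² = (35/4)² = 1225/16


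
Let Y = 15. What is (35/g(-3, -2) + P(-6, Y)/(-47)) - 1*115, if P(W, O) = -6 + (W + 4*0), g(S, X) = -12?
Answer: -66361/564 ≈ -117.66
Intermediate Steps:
P(W, O) = -6 + W (P(W, O) = -6 + (W + 0) = -6 + W)
(35/g(-3, -2) + P(-6, Y)/(-47)) - 1*115 = (35/(-12) + (-6 - 6)/(-47)) - 1*115 = (35*(-1/12) - 12*(-1/47)) - 115 = (-35/12 + 12/47) - 115 = -1501/564 - 115 = -66361/564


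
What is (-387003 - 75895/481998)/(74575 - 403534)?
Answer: 186534747889/158557580082 ≈ 1.1764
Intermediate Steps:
(-387003 - 75895/481998)/(74575 - 403534) = (-387003 - 75895*1/481998)/(-328959) = (-387003 - 75895/481998)*(-1/328959) = -186534747889/481998*(-1/328959) = 186534747889/158557580082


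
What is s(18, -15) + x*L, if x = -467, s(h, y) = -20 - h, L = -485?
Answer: 226457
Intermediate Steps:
s(18, -15) + x*L = (-20 - 1*18) - 467*(-485) = (-20 - 18) + 226495 = -38 + 226495 = 226457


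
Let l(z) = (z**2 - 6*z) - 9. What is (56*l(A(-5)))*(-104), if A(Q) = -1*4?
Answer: -180544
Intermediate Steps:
A(Q) = -4
l(z) = -9 + z**2 - 6*z
(56*l(A(-5)))*(-104) = (56*(-9 + (-4)**2 - 6*(-4)))*(-104) = (56*(-9 + 16 + 24))*(-104) = (56*31)*(-104) = 1736*(-104) = -180544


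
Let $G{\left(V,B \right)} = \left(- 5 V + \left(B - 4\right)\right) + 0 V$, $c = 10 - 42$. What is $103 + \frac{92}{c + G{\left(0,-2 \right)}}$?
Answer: $\frac{1911}{19} \approx 100.58$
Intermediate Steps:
$c = -32$ ($c = 10 - 42 = -32$)
$G{\left(V,B \right)} = -4 + B - 5 V$ ($G{\left(V,B \right)} = \left(- 5 V + \left(B - 4\right)\right) + 0 = \left(- 5 V + \left(-4 + B\right)\right) + 0 = \left(-4 + B - 5 V\right) + 0 = -4 + B - 5 V$)
$103 + \frac{92}{c + G{\left(0,-2 \right)}} = 103 + \frac{92}{-32 - 6} = 103 + \frac{92}{-38} = 103 + 92 \left(- \frac{1}{38}\right) = 103 - \frac{46}{19} = \frac{1911}{19}$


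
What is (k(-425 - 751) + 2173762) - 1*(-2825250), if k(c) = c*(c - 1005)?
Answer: 7563868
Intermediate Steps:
k(c) = c*(-1005 + c)
(k(-425 - 751) + 2173762) - 1*(-2825250) = ((-425 - 751)*(-1005 + (-425 - 751)) + 2173762) - 1*(-2825250) = (-1176*(-1005 - 1176) + 2173762) + 2825250 = (-1176*(-2181) + 2173762) + 2825250 = (2564856 + 2173762) + 2825250 = 4738618 + 2825250 = 7563868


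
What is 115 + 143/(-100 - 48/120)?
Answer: 57015/502 ≈ 113.58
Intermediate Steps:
115 + 143/(-100 - 48/120) = 115 + 143/(-100 - 48*1/120) = 115 + 143/(-100 - ⅖) = 115 + 143/(-502/5) = 115 - 5/502*143 = 115 - 715/502 = 57015/502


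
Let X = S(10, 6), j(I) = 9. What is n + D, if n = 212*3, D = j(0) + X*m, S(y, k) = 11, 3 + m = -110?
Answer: -598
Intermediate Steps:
m = -113 (m = -3 - 110 = -113)
X = 11
D = -1234 (D = 9 + 11*(-113) = 9 - 1243 = -1234)
n = 636
n + D = 636 - 1234 = -598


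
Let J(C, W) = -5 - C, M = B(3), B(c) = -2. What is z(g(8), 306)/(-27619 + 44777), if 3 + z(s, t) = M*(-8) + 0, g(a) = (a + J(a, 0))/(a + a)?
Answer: 13/17158 ≈ 0.00075766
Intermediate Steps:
M = -2
g(a) = -5/(2*a) (g(a) = (a + (-5 - a))/(a + a) = -5*1/(2*a) = -5/(2*a))
z(s, t) = 13 (z(s, t) = -3 + (-2*(-8) + 0) = -3 + (16 + 0) = -3 + 16 = 13)
z(g(8), 306)/(-27619 + 44777) = 13/(-27619 + 44777) = 13/17158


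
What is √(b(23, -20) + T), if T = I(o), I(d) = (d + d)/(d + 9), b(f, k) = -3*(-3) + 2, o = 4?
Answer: √1963/13 ≈ 3.4081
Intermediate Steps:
b(f, k) = 11 (b(f, k) = 9 + 2 = 11)
I(d) = 2*d/(9 + d) (I(d) = (2*d)/(9 + d) = 2*d/(9 + d))
T = 8/13 (T = 2*4/(9 + 4) = 2*4/13 = 2*4*(1/13) = 8/13 ≈ 0.61539)
√(b(23, -20) + T) = √(11 + 8/13) = √(151/13) = √1963/13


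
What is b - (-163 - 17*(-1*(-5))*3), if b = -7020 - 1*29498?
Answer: -36100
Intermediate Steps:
b = -36518 (b = -7020 - 29498 = -36518)
b - (-163 - 17*(-1*(-5))*3) = -36518 - (-163 - 17*(-1*(-5))*3) = -36518 - (-163 - 85*3) = -36518 - (-163 - 17*15) = -36518 - (-163 - 255) = -36518 - 1*(-418) = -36518 + 418 = -36100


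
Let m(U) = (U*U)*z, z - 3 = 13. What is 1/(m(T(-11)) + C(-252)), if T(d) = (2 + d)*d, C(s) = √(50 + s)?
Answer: 78408/12295629029 - I*√202/24591258058 ≈ 6.3769e-6 - 5.7796e-10*I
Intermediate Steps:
z = 16 (z = 3 + 13 = 16)
T(d) = d*(2 + d)
m(U) = 16*U² (m(U) = (U*U)*16 = U²*16 = 16*U²)
1/(m(T(-11)) + C(-252)) = 1/(16*(-11*(2 - 11))² + √(50 - 252)) = 1/(16*(-11*(-9))² + √(-202)) = 1/(16*99² + I*√202) = 1/(16*9801 + I*√202) = 1/(156816 + I*√202)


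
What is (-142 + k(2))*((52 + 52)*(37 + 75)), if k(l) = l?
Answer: -1630720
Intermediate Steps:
(-142 + k(2))*((52 + 52)*(37 + 75)) = (-142 + 2)*((52 + 52)*(37 + 75)) = -14560*112 = -140*11648 = -1630720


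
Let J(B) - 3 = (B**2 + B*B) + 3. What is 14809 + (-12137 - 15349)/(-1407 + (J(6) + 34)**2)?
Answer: 164900347/11137 ≈ 14807.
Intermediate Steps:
J(B) = 6 + 2*B**2 (J(B) = 3 + ((B**2 + B*B) + 3) = 3 + ((B**2 + B**2) + 3) = 3 + (2*B**2 + 3) = 3 + (3 + 2*B**2) = 6 + 2*B**2)
14809 + (-12137 - 15349)/(-1407 + (J(6) + 34)**2) = 14809 + (-12137 - 15349)/(-1407 + ((6 + 2*6**2) + 34)**2) = 14809 - 27486/(-1407 + ((6 + 2*36) + 34)**2) = 14809 - 27486/(-1407 + ((6 + 72) + 34)**2) = 14809 - 27486/(-1407 + (78 + 34)**2) = 14809 - 27486/(-1407 + 112**2) = 14809 - 27486/(-1407 + 12544) = 14809 - 27486/11137 = 164900347/11137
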